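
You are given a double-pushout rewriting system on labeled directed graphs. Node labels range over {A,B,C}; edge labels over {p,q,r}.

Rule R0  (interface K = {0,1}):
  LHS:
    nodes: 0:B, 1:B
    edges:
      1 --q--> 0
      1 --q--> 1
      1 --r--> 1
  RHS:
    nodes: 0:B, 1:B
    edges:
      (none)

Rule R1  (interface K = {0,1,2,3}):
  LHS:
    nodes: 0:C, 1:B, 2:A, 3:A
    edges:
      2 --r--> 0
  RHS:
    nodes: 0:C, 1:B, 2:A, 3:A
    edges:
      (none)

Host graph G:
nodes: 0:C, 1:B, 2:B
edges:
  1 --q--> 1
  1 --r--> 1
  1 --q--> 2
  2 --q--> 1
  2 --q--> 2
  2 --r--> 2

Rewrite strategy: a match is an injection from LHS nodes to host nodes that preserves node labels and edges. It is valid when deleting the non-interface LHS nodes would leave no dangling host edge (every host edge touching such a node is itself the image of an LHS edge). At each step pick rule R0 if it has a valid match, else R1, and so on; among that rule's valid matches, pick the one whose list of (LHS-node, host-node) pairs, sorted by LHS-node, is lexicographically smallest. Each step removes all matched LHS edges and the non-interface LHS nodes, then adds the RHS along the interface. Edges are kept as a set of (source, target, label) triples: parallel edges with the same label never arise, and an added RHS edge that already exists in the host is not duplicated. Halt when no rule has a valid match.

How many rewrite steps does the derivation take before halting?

[0] host  ⇒  3 nodes, 6 edges  {1-q->1 1-r->1 1-q->2 2-q->1 2-q->2 2-r->2}
[1] R0 @ {0↦1, 1↦2}  ⇒  3 nodes, 3 edges  {1-q->1 1-r->1 1-q->2}
[2] R0 @ {0↦2, 1↦1}  ⇒  3 nodes, 0 edges  {∅}
normal form: no rule applies after step 2

Answer: 2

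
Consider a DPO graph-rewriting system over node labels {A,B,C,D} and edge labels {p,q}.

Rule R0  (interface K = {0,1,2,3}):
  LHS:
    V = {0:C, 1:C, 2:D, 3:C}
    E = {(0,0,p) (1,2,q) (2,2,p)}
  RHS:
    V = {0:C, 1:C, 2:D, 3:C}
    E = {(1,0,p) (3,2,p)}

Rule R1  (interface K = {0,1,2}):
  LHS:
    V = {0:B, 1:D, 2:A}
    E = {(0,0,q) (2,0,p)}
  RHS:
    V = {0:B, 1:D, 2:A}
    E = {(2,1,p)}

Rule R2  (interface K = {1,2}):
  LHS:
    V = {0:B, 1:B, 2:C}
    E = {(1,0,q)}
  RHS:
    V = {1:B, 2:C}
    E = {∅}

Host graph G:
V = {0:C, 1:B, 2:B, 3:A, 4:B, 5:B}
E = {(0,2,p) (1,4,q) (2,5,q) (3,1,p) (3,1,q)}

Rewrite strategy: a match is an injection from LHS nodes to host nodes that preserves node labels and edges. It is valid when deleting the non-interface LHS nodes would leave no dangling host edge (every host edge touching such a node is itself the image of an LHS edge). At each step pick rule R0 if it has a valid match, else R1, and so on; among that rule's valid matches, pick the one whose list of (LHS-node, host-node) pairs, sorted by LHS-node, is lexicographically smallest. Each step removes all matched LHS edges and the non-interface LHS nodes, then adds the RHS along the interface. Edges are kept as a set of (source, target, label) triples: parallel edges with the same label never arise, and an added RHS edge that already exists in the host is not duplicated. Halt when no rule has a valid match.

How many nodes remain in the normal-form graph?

[0] host  ⇒  6 nodes, 5 edges  {0-p->2 1-q->4 2-q->5 3-p->1 3-q->1}
[1] R2 @ {0↦4, 1↦1, 2↦0}  ⇒  5 nodes, 4 edges  {0-p->2 2-q->5 3-p->1 3-q->1}
[2] R2 @ {0↦5, 1↦2, 2↦0}  ⇒  4 nodes, 3 edges  {0-p->2 3-p->1 3-q->1}
normal form: no rule applies after step 2
NF nodes: {0:C, 1:B, 2:B, 3:A}

Answer: 4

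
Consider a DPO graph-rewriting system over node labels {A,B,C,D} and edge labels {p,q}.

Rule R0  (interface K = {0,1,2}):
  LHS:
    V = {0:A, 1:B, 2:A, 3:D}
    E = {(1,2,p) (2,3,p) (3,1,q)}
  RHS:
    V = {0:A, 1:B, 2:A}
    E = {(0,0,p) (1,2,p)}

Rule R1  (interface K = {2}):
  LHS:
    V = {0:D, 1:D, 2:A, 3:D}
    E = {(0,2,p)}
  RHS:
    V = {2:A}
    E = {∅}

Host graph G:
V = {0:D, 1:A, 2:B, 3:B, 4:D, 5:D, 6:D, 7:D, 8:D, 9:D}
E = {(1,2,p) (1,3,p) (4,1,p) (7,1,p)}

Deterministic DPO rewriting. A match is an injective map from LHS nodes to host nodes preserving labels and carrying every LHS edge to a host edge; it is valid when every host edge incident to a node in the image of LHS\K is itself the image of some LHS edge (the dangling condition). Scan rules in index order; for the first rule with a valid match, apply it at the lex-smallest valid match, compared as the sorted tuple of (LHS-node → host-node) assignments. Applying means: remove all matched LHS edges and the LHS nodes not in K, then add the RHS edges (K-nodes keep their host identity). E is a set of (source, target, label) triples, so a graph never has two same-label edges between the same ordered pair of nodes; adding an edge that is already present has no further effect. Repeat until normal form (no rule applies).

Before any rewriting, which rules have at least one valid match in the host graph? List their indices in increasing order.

R0: no valid match — LHS pattern not found
R1: 40 valid matches — {0↦4, 1↦0, 2↦1, 3↦5}, {0↦4, 1↦0, 2↦1, 3↦6}, {0↦4, 1↦0, 2↦1, 3↦8} (+37 more)

Answer: [R1]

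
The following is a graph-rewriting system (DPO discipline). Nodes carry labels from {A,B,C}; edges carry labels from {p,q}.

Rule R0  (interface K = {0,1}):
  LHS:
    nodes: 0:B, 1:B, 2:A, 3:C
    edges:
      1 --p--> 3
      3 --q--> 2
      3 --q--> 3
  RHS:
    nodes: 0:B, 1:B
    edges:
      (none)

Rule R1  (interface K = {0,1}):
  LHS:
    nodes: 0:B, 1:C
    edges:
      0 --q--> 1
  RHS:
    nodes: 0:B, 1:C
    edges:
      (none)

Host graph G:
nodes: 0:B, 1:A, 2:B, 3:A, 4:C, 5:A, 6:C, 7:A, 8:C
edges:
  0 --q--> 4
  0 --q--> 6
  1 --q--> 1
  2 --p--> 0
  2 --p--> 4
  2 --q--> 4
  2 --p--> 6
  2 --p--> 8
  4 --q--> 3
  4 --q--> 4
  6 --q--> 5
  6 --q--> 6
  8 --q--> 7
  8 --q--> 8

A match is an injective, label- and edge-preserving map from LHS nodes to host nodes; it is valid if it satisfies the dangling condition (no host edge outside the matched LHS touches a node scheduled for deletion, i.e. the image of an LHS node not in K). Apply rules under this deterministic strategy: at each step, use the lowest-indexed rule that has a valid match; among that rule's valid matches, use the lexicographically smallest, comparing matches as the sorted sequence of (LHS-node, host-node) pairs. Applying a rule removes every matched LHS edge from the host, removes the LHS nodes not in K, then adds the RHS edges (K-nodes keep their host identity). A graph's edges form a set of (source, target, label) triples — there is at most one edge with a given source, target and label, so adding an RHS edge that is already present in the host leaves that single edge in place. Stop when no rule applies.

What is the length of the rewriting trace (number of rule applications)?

Answer: 6

Derivation:
[0] host  ⇒  9 nodes, 14 edges  {0-q->4 0-q->6 1-q->1 2-p->0 2-p->4 2-q->4 2-p->6 2-p->8 4-q->3 4-q->4 6-q->5 6-q->6 8-q->7 8-q->8}
[1] R0 @ {0↦0, 1↦2, 2↦7, 3↦8}  ⇒  7 nodes, 11 edges  {0-q->4 0-q->6 1-q->1 2-p->0 2-p->4 2-q->4 2-p->6 4-q->3 4-q->4 6-q->5 6-q->6}
[2] R1 @ {0↦0, 1↦4}  ⇒  7 nodes, 10 edges  {0-q->6 1-q->1 2-p->0 2-p->4 2-q->4 2-p->6 4-q->3 4-q->4 6-q->5 6-q->6}
[3] R1 @ {0↦0, 1↦6}  ⇒  7 nodes, 9 edges  {1-q->1 2-p->0 2-p->4 2-q->4 2-p->6 4-q->3 4-q->4 6-q->5 6-q->6}
[4] R0 @ {0↦0, 1↦2, 2↦5, 3↦6}  ⇒  5 nodes, 6 edges  {1-q->1 2-p->0 2-p->4 2-q->4 4-q->3 4-q->4}
[5] R1 @ {0↦2, 1↦4}  ⇒  5 nodes, 5 edges  {1-q->1 2-p->0 2-p->4 4-q->3 4-q->4}
[6] R0 @ {0↦0, 1↦2, 2↦3, 3↦4}  ⇒  3 nodes, 2 edges  {1-q->1 2-p->0}
normal form: no rule applies after step 6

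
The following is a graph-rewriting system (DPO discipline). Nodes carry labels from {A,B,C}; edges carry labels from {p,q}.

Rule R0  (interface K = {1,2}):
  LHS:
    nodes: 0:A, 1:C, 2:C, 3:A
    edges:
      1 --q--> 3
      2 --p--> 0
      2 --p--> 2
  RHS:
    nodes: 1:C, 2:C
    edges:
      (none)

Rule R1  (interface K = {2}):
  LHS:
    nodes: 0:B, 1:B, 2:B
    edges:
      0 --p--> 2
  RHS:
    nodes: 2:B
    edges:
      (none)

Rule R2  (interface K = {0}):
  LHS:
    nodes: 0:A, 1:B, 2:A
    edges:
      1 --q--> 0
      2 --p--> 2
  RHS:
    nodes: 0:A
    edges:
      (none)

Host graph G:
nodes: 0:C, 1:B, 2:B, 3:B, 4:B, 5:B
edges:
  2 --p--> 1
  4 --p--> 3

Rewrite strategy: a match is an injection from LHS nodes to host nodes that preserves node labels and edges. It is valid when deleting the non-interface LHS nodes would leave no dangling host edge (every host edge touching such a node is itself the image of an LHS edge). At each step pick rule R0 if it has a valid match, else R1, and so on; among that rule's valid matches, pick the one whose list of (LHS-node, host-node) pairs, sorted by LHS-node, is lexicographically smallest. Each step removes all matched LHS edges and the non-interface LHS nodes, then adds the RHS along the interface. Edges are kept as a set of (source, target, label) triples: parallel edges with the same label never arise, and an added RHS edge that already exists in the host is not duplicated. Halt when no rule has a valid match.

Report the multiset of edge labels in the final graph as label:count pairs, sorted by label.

initial: |V|=6 |E|=2  E = 2-p->1 4-p->3
step 1: apply R1 at {0↦2, 1↦5, 2↦1}  → |V|=4 |E|=1  E = 4-p->3
step 2: apply R1 at {0↦4, 1↦1, 2↦3}  → |V|=2 |E|=0  E = ∅
halt: no rule applies after step 2
NF edges: []

Answer: (no edges)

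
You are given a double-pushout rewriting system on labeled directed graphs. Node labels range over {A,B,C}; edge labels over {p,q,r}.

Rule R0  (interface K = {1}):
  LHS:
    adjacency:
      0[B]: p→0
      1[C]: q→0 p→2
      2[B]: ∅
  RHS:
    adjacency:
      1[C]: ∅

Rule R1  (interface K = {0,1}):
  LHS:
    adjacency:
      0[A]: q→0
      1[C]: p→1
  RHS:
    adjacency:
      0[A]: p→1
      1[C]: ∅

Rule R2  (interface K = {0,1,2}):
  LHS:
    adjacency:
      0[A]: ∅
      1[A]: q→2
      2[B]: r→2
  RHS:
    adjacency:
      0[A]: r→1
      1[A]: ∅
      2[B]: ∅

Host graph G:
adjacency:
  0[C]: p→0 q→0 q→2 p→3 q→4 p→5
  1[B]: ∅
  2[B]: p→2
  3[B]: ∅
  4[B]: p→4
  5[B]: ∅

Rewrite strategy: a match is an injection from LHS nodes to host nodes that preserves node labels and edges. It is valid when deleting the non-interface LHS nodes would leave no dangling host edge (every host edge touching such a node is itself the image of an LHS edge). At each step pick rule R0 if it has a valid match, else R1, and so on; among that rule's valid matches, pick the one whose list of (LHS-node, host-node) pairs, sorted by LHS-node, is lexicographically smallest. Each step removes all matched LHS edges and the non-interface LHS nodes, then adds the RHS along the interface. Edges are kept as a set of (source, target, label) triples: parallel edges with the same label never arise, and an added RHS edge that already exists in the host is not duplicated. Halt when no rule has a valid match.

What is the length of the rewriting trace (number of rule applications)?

start.  V:6 E:8  edges: 0-p->0 0-q->0 0-q->2 0-p->3 0-q->4 0-p->5 2-p->2 4-p->4
1. fire R0 via {0↦2, 1↦0, 2↦3}  →  V:4 E:5  edges: 0-p->0 0-q->0 0-q->4 0-p->5 4-p->4
2. fire R0 via {0↦4, 1↦0, 2↦5}  →  V:2 E:2  edges: 0-p->0 0-q->0
halt: no rule applies after step 2

Answer: 2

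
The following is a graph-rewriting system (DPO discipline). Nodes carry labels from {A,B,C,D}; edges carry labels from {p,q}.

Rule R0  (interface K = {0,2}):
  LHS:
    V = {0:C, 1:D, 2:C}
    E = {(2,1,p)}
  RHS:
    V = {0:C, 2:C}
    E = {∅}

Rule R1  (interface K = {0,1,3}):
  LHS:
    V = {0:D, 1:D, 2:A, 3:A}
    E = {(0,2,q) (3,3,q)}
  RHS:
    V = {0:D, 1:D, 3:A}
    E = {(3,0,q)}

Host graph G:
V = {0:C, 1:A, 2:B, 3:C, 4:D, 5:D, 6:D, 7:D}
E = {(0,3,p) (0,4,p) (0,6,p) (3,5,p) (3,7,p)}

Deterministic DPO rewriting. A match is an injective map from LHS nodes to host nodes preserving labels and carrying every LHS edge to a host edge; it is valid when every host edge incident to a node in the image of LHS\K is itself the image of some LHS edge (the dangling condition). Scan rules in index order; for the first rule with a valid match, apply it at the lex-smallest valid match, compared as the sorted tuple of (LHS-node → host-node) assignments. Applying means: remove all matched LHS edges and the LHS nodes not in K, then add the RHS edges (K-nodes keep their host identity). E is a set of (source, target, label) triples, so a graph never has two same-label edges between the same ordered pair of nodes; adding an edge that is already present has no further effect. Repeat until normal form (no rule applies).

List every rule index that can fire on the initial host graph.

R0: 4 valid matches — {0↦0, 1↦5, 2↦3}, {0↦0, 1↦7, 2↦3}, {0↦3, 1↦4, 2↦0} (+1 more)
R1: no valid match — LHS pattern not found

Answer: [R0]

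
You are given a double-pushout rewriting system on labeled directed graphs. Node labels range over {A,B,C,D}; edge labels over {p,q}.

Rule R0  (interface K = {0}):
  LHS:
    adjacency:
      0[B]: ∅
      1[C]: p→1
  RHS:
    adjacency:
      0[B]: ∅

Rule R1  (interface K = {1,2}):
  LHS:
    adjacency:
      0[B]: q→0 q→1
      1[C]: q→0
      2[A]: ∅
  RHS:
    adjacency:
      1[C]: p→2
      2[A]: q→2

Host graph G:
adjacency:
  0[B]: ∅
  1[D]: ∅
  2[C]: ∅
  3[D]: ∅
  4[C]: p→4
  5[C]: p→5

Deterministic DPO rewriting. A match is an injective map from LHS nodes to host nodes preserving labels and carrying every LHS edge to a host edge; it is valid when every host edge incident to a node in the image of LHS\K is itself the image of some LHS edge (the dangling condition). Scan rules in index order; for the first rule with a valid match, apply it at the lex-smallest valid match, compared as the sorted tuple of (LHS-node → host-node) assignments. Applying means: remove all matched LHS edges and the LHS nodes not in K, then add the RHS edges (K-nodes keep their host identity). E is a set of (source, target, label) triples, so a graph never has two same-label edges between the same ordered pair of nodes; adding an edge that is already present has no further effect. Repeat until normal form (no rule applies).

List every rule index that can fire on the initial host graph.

Answer: [R0]

Derivation:
R0: 2 valid matches — {0↦0, 1↦4}, {0↦0, 1↦5}
R1: no valid match — LHS pattern not found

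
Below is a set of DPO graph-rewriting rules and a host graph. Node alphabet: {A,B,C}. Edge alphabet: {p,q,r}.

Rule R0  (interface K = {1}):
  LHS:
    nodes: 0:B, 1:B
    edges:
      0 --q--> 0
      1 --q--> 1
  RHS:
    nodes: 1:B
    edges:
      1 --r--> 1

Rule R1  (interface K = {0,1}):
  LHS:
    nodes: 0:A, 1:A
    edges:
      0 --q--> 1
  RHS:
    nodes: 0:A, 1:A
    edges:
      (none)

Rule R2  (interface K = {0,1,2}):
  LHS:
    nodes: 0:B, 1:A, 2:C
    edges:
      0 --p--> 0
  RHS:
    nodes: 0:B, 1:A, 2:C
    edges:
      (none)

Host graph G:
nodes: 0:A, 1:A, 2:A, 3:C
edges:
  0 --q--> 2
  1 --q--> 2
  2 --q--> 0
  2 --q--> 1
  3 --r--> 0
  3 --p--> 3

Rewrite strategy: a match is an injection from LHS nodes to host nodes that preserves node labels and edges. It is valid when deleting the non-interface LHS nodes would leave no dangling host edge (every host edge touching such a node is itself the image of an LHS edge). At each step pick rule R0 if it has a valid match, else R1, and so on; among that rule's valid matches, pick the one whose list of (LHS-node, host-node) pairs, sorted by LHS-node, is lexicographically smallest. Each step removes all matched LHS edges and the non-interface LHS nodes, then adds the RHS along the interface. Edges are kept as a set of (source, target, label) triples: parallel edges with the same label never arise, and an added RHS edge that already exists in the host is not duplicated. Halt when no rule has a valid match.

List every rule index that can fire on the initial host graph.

Answer: [R1]

Rewrite trace:
R0: no valid match — LHS pattern not found
R1: 4 valid matches — {0↦0, 1↦2}, {0↦1, 1↦2}, {0↦2, 1↦0} (+1 more)
R2: no valid match — LHS pattern not found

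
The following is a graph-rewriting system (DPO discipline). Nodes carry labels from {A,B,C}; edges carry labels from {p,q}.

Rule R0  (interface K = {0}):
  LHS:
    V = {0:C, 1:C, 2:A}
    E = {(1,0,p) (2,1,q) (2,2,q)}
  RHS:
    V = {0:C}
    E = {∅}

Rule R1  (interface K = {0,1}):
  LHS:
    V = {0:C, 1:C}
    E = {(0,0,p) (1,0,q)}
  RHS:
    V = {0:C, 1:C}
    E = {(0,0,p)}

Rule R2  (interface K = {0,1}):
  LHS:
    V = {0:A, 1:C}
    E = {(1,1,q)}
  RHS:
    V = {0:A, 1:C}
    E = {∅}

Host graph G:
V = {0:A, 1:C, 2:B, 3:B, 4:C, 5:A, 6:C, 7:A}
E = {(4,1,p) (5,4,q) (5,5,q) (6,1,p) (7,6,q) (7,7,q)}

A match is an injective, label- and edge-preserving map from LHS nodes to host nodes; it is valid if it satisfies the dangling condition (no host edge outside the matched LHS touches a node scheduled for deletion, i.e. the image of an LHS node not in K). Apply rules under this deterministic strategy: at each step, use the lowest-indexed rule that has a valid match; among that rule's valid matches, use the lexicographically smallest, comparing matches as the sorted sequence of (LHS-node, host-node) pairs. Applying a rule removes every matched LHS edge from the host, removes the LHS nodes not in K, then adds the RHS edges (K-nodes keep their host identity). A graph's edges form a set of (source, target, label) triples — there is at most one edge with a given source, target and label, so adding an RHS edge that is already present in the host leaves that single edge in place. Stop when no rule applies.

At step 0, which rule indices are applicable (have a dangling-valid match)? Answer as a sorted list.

R0: 2 valid matches — {0↦1, 1↦4, 2↦5}, {0↦1, 1↦6, 2↦7}
R1: no valid match — LHS pattern not found
R2: no valid match — LHS pattern not found

Answer: [R0]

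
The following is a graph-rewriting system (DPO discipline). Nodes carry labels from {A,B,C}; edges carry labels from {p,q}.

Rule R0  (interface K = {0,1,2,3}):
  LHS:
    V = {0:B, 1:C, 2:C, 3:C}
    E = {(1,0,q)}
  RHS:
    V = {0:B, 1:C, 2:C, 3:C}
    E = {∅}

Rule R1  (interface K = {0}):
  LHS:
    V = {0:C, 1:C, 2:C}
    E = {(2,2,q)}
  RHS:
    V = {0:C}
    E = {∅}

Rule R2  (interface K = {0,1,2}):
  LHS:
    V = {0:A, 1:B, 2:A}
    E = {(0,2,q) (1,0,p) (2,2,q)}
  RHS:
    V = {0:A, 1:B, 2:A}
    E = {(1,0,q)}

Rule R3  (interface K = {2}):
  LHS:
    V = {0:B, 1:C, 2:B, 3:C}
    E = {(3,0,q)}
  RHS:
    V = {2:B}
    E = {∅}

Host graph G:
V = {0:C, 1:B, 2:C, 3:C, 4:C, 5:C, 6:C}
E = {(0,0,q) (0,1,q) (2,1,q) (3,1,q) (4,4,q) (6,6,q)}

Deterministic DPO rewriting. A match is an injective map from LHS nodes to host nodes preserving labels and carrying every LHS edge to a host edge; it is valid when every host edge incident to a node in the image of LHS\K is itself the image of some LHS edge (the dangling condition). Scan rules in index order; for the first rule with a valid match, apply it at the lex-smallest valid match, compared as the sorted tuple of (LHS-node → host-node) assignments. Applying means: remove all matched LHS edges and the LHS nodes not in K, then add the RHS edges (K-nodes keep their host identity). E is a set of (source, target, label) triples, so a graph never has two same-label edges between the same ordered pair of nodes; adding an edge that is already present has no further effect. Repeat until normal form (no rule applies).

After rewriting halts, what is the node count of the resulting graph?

Answer: 3

Derivation:
[0] host  ⇒  7 nodes, 6 edges  {0-q->0 0-q->1 2-q->1 3-q->1 4-q->4 6-q->6}
[1] R0 @ {0↦1, 1↦0, 2↦2, 3↦3}  ⇒  7 nodes, 5 edges  {0-q->0 2-q->1 3-q->1 4-q->4 6-q->6}
[2] R0 @ {0↦1, 1↦2, 2↦0, 3↦3}  ⇒  7 nodes, 4 edges  {0-q->0 3-q->1 4-q->4 6-q->6}
[3] R0 @ {0↦1, 1↦3, 2↦0, 3↦2}  ⇒  7 nodes, 3 edges  {0-q->0 4-q->4 6-q->6}
[4] R1 @ {0↦0, 1↦2, 2↦4}  ⇒  5 nodes, 2 edges  {0-q->0 6-q->6}
[5] R1 @ {0↦0, 1↦3, 2↦6}  ⇒  3 nodes, 1 edges  {0-q->0}
normal form: no rule applies after step 5
NF nodes: {0:C, 1:B, 5:C}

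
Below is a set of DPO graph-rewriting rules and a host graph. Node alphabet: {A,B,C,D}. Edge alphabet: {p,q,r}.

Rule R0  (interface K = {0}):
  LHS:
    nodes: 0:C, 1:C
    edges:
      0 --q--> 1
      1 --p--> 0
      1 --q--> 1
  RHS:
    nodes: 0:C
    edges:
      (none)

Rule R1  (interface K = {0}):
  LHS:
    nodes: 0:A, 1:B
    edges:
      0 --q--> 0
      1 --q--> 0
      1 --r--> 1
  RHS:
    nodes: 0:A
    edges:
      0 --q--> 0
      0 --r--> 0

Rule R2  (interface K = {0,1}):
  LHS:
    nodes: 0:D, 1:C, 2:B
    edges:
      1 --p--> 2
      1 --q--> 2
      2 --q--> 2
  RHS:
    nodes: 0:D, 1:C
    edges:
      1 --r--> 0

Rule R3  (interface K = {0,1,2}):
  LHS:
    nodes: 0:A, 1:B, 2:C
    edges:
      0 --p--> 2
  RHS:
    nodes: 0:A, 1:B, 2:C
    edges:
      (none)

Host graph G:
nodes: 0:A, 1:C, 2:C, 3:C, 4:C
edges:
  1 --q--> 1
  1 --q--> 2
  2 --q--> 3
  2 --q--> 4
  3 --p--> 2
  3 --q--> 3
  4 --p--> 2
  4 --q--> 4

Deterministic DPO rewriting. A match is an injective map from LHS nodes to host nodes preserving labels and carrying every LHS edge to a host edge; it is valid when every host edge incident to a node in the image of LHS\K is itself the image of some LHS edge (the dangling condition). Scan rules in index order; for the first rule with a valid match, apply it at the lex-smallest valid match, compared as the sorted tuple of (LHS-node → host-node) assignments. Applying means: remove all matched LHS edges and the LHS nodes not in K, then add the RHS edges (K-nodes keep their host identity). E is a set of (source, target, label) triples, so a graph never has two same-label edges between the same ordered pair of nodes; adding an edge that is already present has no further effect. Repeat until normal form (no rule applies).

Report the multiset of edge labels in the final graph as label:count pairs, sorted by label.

Answer: q:2

Rewrite trace:
[0] host  ⇒  5 nodes, 8 edges  {1-q->1 1-q->2 2-q->3 2-q->4 3-p->2 3-q->3 4-p->2 4-q->4}
[1] R0 @ {0↦2, 1↦3}  ⇒  4 nodes, 5 edges  {1-q->1 1-q->2 2-q->4 4-p->2 4-q->4}
[2] R0 @ {0↦2, 1↦4}  ⇒  3 nodes, 2 edges  {1-q->1 1-q->2}
final graph: no rule applies after step 2
NF edges: [(1, 1, 'q'), (1, 2, 'q')]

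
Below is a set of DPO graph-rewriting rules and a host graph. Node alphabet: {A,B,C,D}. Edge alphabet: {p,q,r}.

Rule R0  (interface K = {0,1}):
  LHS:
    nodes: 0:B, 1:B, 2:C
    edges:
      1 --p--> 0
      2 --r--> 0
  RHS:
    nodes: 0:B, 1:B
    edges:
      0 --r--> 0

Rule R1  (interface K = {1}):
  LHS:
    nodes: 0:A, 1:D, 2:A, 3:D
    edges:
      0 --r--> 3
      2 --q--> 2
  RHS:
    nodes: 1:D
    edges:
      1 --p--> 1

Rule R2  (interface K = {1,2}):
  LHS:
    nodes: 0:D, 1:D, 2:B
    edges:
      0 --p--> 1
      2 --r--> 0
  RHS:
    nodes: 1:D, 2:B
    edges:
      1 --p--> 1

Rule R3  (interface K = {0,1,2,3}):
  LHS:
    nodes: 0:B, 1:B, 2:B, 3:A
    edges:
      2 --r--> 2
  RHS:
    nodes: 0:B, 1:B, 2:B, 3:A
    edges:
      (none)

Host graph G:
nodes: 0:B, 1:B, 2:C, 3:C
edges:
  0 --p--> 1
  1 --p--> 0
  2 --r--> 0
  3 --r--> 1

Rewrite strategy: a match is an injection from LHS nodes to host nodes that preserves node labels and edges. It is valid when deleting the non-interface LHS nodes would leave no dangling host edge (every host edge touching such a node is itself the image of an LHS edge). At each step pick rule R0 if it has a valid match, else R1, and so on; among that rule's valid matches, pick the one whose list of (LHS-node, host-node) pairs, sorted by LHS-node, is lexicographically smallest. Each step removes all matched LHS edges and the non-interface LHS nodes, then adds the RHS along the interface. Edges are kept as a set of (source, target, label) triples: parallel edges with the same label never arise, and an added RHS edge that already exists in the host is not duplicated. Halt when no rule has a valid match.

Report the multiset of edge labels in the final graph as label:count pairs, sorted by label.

initial: |V|=4 |E|=4  E = 0-p->1 1-p->0 2-r->0 3-r->1
step 1: apply R0 at {0↦0, 1↦1, 2↦2}  → |V|=3 |E|=3  E = 0-r->0 0-p->1 3-r->1
step 2: apply R0 at {0↦1, 1↦0, 2↦3}  → |V|=2 |E|=2  E = 0-r->0 1-r->1
normal form: no rule applies after step 2
NF edges: [(0, 0, 'r'), (1, 1, 'r')]

Answer: r:2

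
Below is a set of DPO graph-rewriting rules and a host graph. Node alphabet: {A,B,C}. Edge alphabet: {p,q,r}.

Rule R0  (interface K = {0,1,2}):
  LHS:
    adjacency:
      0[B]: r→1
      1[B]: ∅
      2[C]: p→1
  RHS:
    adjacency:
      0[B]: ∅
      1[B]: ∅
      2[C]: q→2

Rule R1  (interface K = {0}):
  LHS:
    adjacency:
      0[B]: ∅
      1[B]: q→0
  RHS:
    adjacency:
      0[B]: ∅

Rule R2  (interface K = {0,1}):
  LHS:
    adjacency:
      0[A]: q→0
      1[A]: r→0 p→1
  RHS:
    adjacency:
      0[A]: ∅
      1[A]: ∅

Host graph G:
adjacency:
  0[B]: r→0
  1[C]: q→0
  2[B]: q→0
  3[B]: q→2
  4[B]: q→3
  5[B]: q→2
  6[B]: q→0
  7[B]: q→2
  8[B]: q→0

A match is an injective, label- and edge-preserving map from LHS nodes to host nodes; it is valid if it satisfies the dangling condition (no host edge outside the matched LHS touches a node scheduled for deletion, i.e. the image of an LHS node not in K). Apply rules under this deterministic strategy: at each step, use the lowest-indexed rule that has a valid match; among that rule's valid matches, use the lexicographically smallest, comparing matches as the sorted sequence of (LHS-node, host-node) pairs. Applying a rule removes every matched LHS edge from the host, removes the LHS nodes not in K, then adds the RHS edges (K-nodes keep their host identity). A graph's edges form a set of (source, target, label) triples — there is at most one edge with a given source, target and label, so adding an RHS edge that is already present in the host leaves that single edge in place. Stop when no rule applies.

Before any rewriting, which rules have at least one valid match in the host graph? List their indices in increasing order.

R0: no valid match — LHS pattern not found
R1: 5 valid matches — {0↦0, 1↦6}, {0↦0, 1↦8}, {0↦2, 1↦5} (+2 more)
R2: no valid match — LHS pattern not found

Answer: [R1]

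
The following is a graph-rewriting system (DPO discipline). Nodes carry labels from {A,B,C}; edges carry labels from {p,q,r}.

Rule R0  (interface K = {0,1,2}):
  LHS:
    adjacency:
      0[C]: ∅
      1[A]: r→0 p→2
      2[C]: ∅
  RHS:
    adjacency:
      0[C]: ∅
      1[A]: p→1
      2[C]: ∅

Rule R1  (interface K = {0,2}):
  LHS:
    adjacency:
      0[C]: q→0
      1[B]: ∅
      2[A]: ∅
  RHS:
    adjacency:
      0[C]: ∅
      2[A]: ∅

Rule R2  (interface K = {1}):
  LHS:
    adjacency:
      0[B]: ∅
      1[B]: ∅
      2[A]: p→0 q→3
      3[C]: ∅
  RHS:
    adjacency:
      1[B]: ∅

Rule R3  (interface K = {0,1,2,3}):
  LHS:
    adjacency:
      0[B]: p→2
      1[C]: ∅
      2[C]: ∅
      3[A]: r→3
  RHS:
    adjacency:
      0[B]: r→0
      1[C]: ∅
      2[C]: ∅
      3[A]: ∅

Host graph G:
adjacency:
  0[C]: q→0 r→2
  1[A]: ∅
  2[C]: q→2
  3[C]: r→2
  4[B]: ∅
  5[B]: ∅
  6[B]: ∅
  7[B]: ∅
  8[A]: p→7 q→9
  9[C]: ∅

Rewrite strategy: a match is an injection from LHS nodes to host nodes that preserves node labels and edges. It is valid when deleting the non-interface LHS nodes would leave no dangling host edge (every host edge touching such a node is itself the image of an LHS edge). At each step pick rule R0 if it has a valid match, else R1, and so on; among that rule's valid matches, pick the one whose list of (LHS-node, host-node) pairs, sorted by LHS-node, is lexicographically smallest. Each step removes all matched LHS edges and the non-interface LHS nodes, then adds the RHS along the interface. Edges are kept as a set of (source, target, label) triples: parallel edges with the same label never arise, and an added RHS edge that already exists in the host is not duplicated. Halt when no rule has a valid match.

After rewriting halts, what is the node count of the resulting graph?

[0] host  ⇒  10 nodes, 6 edges  {0-q->0 0-r->2 2-q->2 3-r->2 8-p->7 8-q->9}
[1] R1 @ {0↦0, 1↦4, 2↦1}  ⇒  9 nodes, 5 edges  {0-r->2 2-q->2 3-r->2 8-p->7 8-q->9}
[2] R1 @ {0↦2, 1↦5, 2↦1}  ⇒  8 nodes, 4 edges  {0-r->2 3-r->2 8-p->7 8-q->9}
[3] R2 @ {0↦7, 1↦6, 2↦8, 3↦9}  ⇒  5 nodes, 2 edges  {0-r->2 3-r->2}
halt: no rule applies after step 3
NF nodes: {0:C, 1:A, 2:C, 3:C, 6:B}

Answer: 5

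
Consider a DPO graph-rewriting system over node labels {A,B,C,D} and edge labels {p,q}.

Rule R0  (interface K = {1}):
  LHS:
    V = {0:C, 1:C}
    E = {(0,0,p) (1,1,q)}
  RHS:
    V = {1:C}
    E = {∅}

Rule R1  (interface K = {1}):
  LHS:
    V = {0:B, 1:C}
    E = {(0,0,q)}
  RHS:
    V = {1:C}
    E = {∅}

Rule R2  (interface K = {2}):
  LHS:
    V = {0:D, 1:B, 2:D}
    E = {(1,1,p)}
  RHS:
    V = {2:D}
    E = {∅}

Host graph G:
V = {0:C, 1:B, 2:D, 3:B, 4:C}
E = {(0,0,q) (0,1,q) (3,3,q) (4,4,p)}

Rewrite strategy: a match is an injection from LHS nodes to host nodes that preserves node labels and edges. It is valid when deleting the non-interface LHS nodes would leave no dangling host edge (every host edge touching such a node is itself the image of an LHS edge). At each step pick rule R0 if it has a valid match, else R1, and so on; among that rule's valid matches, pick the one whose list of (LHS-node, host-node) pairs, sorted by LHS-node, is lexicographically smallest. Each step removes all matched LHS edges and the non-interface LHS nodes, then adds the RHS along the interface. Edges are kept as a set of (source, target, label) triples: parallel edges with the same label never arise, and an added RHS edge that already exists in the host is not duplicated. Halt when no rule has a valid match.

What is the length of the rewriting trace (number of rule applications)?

Answer: 2

Rewrite trace:
start.  V:5 E:4  edges: 0-q->0 0-q->1 3-q->3 4-p->4
1. fire R0 via {0↦4, 1↦0}  →  V:4 E:2  edges: 0-q->1 3-q->3
2. fire R1 via {0↦3, 1↦0}  →  V:3 E:1  edges: 0-q->1
halt: no rule applies after step 2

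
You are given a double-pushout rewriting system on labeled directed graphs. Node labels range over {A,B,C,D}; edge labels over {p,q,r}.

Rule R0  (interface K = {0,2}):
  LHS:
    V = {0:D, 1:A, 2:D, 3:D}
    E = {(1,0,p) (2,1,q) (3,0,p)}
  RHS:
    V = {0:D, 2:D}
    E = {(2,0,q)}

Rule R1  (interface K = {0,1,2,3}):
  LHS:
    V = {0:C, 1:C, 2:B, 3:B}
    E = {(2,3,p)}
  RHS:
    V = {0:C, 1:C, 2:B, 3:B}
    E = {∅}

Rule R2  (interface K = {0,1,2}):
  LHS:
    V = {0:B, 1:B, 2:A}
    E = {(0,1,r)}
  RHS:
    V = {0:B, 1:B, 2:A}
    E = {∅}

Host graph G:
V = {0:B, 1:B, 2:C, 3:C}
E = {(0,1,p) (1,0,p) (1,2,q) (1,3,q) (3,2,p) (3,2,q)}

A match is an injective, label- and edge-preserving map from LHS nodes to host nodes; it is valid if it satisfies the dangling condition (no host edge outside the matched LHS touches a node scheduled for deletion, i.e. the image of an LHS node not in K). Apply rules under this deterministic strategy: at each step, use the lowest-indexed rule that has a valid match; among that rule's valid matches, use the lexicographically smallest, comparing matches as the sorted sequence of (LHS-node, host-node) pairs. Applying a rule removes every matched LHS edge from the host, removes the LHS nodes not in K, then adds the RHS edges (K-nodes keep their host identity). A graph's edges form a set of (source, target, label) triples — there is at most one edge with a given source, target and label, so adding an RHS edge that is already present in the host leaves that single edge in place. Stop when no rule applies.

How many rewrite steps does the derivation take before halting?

start.  V:4 E:6  edges: 0-p->1 1-p->0 1-q->2 1-q->3 3-p->2 3-q->2
1. fire R1 via {0↦2, 1↦3, 2↦0, 3↦1}  →  V:4 E:5  edges: 1-p->0 1-q->2 1-q->3 3-p->2 3-q->2
2. fire R1 via {0↦2, 1↦3, 2↦1, 3↦0}  →  V:4 E:4  edges: 1-q->2 1-q->3 3-p->2 3-q->2
normal form: no rule applies after step 2

Answer: 2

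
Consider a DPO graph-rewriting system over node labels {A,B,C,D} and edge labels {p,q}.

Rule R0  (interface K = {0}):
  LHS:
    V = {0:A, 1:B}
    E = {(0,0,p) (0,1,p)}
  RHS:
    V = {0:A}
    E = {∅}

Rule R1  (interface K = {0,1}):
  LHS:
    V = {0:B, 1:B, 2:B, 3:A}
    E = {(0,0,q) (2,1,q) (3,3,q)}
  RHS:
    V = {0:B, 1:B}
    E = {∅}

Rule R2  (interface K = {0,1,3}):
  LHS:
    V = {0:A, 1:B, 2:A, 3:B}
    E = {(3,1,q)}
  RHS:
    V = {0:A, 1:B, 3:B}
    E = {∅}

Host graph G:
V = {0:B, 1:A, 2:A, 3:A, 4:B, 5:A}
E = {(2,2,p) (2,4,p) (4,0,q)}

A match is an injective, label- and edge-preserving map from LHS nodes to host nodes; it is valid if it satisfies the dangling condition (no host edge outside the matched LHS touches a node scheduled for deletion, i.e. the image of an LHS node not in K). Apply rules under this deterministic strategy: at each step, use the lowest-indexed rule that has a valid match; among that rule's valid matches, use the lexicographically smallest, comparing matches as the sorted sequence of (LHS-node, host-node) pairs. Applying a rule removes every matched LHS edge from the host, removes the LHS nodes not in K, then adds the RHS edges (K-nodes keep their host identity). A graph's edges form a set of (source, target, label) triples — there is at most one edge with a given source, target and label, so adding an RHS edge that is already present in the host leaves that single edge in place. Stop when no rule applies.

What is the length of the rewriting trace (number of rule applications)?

[0] host  ⇒  6 nodes, 3 edges  {2-p->2 2-p->4 4-q->0}
[1] R2 @ {0↦1, 1↦0, 2↦3, 3↦4}  ⇒  5 nodes, 2 edges  {2-p->2 2-p->4}
[2] R0 @ {0↦2, 1↦4}  ⇒  4 nodes, 0 edges  {∅}
halt: no rule applies after step 2

Answer: 2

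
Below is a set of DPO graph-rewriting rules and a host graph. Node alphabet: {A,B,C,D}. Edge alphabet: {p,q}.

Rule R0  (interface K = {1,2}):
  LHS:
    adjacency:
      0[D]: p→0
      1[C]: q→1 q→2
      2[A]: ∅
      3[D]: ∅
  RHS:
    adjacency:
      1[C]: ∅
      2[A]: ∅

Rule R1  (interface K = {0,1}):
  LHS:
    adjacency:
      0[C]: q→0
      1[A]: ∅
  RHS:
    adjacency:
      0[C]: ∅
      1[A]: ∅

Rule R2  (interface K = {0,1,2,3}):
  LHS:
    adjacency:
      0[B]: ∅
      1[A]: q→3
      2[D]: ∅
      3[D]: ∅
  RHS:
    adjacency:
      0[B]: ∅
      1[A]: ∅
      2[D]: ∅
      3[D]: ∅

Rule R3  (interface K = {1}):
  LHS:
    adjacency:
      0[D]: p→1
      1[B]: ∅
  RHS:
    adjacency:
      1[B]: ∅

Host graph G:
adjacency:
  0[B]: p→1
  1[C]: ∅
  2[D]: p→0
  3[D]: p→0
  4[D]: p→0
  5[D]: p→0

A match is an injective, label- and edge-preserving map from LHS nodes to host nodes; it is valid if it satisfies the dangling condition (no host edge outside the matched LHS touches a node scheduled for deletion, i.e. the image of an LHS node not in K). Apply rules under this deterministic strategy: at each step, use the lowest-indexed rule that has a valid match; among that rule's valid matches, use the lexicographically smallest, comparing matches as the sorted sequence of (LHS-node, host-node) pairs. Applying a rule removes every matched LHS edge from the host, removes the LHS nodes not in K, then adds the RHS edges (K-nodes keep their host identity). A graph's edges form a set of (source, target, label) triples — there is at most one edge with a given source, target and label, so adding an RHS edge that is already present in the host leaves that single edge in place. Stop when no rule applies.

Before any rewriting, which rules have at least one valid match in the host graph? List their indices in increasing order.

Answer: [R3]

Derivation:
R0: no valid match — LHS pattern not found
R1: no valid match — LHS pattern not found
R2: no valid match — LHS pattern not found
R3: 4 valid matches — {0↦2, 1↦0}, {0↦3, 1↦0}, {0↦4, 1↦0} (+1 more)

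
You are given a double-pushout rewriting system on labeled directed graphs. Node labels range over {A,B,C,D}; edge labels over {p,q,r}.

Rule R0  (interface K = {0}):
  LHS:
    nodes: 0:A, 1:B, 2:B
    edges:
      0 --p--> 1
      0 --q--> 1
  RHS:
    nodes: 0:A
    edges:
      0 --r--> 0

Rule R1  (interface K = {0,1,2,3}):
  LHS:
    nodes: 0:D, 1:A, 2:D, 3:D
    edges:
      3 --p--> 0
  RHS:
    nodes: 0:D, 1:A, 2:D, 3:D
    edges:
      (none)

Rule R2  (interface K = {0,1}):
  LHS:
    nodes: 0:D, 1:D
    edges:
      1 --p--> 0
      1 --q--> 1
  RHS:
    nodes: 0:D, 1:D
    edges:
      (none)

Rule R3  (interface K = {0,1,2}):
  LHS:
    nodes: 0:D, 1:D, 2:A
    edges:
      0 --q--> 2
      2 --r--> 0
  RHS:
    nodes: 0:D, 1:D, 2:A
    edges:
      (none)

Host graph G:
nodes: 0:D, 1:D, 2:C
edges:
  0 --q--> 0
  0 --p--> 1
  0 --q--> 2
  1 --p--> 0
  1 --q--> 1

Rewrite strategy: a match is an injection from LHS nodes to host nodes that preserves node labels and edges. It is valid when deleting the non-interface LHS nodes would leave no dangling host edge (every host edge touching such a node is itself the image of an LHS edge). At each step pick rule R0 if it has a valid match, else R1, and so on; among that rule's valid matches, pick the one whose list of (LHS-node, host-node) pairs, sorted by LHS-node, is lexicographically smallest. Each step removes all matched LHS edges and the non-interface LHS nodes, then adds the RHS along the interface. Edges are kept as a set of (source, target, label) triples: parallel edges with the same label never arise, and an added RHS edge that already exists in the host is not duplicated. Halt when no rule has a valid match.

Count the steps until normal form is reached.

initial: |V|=3 |E|=5  E = 0-q->0 0-p->1 0-q->2 1-p->0 1-q->1
step 1: apply R2 at {0↦0, 1↦1}  → |V|=3 |E|=3  E = 0-q->0 0-p->1 0-q->2
step 2: apply R2 at {0↦1, 1↦0}  → |V|=3 |E|=1  E = 0-q->2
halt: no rule applies after step 2

Answer: 2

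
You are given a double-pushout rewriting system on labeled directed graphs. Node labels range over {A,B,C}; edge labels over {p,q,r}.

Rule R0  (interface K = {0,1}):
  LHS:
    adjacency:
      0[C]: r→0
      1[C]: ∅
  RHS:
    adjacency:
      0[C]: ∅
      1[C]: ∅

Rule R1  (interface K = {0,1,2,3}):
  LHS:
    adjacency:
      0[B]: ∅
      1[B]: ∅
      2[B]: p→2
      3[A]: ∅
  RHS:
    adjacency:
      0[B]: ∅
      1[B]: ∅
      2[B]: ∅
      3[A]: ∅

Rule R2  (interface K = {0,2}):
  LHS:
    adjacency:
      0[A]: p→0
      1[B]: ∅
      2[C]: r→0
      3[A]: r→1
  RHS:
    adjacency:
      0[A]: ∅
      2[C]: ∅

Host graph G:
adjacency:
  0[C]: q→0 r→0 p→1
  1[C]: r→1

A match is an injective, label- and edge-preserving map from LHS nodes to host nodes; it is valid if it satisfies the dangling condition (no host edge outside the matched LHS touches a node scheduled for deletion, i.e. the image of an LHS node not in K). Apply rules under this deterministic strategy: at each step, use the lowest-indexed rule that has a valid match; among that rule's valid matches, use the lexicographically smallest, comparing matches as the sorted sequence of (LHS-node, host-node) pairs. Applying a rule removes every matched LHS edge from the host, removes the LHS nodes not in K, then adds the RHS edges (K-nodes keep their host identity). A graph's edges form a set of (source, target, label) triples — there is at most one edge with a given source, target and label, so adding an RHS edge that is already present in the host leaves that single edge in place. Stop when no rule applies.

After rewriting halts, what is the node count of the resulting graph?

Answer: 2

Derivation:
start.  V:2 E:4  edges: 0-q->0 0-r->0 0-p->1 1-r->1
1. fire R0 via {0↦0, 1↦1}  →  V:2 E:3  edges: 0-q->0 0-p->1 1-r->1
2. fire R0 via {0↦1, 1↦0}  →  V:2 E:2  edges: 0-q->0 0-p->1
normal form: no rule applies after step 2
NF nodes: {0:C, 1:C}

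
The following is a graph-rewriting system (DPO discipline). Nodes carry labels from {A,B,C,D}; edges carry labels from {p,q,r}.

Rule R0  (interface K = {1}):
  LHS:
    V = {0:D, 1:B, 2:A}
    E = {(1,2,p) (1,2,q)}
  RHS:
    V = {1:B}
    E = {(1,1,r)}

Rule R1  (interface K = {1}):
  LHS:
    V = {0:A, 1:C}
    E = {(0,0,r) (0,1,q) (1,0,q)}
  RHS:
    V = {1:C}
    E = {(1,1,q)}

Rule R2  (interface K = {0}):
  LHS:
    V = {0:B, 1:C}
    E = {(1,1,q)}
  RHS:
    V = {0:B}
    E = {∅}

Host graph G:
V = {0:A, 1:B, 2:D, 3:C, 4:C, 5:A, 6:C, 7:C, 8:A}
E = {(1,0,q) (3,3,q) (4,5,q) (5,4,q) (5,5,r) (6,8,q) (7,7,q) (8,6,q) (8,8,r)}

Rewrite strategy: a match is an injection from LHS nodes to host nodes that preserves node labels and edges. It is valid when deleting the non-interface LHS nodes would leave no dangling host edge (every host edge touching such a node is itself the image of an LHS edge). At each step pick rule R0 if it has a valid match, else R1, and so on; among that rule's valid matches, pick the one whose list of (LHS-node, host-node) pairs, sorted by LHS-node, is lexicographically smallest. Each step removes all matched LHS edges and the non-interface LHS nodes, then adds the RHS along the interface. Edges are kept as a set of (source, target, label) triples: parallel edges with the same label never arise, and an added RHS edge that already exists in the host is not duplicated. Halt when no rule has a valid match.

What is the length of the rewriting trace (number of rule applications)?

start.  V:9 E:9  edges: 1-q->0 3-q->3 4-q->5 5-q->4 5-r->5 6-q->8 7-q->7 8-q->6 8-r->8
1. fire R1 via {0↦5, 1↦4}  →  V:8 E:7  edges: 1-q->0 3-q->3 4-q->4 6-q->8 7-q->7 8-q->6 8-r->8
2. fire R1 via {0↦8, 1↦6}  →  V:7 E:5  edges: 1-q->0 3-q->3 4-q->4 6-q->6 7-q->7
3. fire R2 via {0↦1, 1↦3}  →  V:6 E:4  edges: 1-q->0 4-q->4 6-q->6 7-q->7
4. fire R2 via {0↦1, 1↦4}  →  V:5 E:3  edges: 1-q->0 6-q->6 7-q->7
5. fire R2 via {0↦1, 1↦6}  →  V:4 E:2  edges: 1-q->0 7-q->7
6. fire R2 via {0↦1, 1↦7}  →  V:3 E:1  edges: 1-q->0
final graph: no rule applies after step 6

Answer: 6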